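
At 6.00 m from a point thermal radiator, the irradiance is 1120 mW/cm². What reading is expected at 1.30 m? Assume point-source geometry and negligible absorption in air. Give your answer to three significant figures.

23900 mW/cm²

Intensity scales as (d₁/d₂)², so the rate at 1.30 m is
1120 × (6.00/1.30)² = 1120 × 21.30 = 23860 mW/cm².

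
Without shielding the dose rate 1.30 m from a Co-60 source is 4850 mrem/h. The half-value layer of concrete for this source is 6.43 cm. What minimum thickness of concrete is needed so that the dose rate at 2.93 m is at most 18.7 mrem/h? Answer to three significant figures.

36.5 cm

At 2.93 m, distance alone gives (1.30/2.93)² = 0.1969, so 4850 × 0.1969 = 955.0 mrem/h.
Further attenuation needed: 955.0/18.7 = 51.07.
n = log₂(51.07) = 5.674 half-value layers.
Thickness = 5.674 × 6.43 cm = 36.48 cm.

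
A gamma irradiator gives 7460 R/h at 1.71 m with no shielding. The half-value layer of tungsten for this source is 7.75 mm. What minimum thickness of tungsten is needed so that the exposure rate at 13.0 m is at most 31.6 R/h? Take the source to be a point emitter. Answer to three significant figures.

15.7 mm

At 13.0 m, distance alone gives (1.71/13.0)² = 0.01730, so 7460 × 0.01730 = 129.1 R/h.
Further attenuation needed: 129.1/31.6 = 4.085.
n = log₂(4.085) = 2.030 half-value layers.
Thickness = 2.030 × 7.75 mm = 15.73 mm.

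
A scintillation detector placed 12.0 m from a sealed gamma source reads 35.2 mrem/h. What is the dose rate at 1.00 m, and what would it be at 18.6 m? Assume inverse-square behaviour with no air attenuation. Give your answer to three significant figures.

5070 mrem/h; 14.7 mrem/h

Intensity scales as (d₁/d₂)², so
At 1.00 m: 35.2 × (12.0/1.00)² = 35.2 × 144.0 = 5069 mrem/h
At 18.6 m: 5069 × (1.00/18.6)² = 5069 × 0.002891 = 14.65 mrem/h.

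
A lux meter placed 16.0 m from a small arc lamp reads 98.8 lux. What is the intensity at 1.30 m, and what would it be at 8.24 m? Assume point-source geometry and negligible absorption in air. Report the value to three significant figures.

Intensity scales as (d₁/d₂)², so
At 1.30 m: 98.8 × (16.0/1.30)² = 98.8 × 151.5 = 14970 lux
At 8.24 m: 14970 × (1.30/8.24)² = 14970 × 0.02489 = 372.6 lux.

15000 lux; 373 lux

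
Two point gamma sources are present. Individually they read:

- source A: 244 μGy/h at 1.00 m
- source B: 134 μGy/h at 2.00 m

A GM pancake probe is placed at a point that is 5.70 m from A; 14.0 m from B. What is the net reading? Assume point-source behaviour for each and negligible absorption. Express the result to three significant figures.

Each source contributes Iᵢ·(dᵢ/rᵢ)²; contributions add.
A: 244 × (1.00/5.70)² = 7.510 μGy/h
B: 134 × (2.00/14.0)² = 2.735 μGy/h
Total = 7.510 + 2.735 = 10.24 μGy/h.

10.2 μGy/h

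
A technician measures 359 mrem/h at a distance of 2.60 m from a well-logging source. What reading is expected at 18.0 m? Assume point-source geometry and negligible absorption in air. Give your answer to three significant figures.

7.49 mrem/h

Intensity scales as (d₁/d₂)², so the rate at 18.0 m is
359 × (2.60/18.0)² = 359 × 0.02086 = 7.489 mrem/h.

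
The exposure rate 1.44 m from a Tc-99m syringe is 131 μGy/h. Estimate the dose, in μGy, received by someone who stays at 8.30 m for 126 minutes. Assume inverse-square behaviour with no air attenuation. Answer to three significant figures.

Using I₁d₁² = I₂d₂², rate at 8.30 m:
131 × (1.44/8.30)² = 131 × 0.03010 = 3.943 μGy/h.
Dose = rate × time = 3.943 μGy/h × 2.100 h = 8.280 μGy.

8.28 μGy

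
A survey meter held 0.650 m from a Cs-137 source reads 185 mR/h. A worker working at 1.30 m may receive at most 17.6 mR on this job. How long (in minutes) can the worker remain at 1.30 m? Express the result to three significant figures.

Applying the 1/r² law, rate at 1.30 m:
(0.650/1.30)² = 0.2500, so 185 × 0.2500 = 46.25 mR/h.
Stay time = 17.6 mR ÷ 46.25 mR/h = 0.3805 h = 22.83 min.

22.8 min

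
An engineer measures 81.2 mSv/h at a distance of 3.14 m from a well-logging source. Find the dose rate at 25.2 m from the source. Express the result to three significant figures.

1.26 mSv/h

Intensity scales as (d₁/d₂)², so the rate at 25.2 m is
81.2 × (3.14/25.2)² = 81.2 × 0.01553 = 1.261 mSv/h.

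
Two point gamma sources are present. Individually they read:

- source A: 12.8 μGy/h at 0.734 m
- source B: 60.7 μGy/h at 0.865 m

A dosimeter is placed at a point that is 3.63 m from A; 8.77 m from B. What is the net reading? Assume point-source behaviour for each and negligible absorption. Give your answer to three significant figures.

1.11 μGy/h

Each source contributes Iᵢ·(dᵢ/rᵢ)²; contributions add.
A: 12.8 × (0.734/3.63)² = 0.5233 μGy/h
B: 60.7 × (0.865/8.77)² = 0.5905 μGy/h
Total = 0.5233 + 0.5905 = 1.114 μGy/h.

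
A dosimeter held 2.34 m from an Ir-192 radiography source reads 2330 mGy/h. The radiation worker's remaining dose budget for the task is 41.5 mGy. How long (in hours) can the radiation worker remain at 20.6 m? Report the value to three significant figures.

Intensity scales as (d₁/d₂)², so rate at 20.6 m:
(2.34/20.6)² = 0.01290, so 2330 × 0.01290 = 30.06 mGy/h.
Stay time = 41.5 mGy ÷ 30.06 mGy/h = 1.381 h.

1.38 h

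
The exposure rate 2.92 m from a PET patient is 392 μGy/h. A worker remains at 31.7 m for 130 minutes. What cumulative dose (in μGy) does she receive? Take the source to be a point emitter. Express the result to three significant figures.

Since intensity falls as 1/r², rate at 31.7 m:
392 × (2.92/31.7)² = 392 × 0.008485 = 3.326 μGy/h.
Dose = rate × time = 3.326 μGy/h × 2.167 h = 7.207 μGy.

7.21 μGy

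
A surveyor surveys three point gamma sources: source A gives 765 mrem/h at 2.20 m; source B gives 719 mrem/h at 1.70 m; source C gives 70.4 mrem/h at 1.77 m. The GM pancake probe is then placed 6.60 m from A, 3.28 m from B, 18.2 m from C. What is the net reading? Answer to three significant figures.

By superposition, sum each source's inverse-square contribution:
A: 765 × (2.20/6.60)² = 85.00 mrem/h
B: 719 × (1.70/3.28)² = 193.1 mrem/h
C: 70.4 × (1.77/18.2)² = 0.6659 mrem/h
Total = 85.00 + 193.1 + 0.6659 = 278.8 mrem/h.

279 mrem/h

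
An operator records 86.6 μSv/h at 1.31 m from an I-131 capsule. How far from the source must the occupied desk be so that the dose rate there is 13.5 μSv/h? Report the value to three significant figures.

3.32 m

Applying the 1/r² law, d₂ = d₁·√(I₁/I₂).
I₁/I₂ = 86.6/13.5 = 6.415, so d₂ = 1.31 × √6.415 = 3.318 m.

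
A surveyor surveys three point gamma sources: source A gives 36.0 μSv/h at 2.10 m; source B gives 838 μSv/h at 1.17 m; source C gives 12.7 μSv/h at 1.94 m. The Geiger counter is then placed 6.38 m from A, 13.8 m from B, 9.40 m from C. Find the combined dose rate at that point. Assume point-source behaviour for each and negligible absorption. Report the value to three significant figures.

By superposition, sum each source's inverse-square contribution:
A: 36.0 × (2.10/6.38)² = 3.900 μSv/h
B: 838 × (1.17/13.8)² = 6.024 μSv/h
C: 12.7 × (1.94/9.40)² = 0.5409 μSv/h
Total = 3.900 + 6.024 + 0.5409 = 10.46 μSv/h.

10.5 μSv/h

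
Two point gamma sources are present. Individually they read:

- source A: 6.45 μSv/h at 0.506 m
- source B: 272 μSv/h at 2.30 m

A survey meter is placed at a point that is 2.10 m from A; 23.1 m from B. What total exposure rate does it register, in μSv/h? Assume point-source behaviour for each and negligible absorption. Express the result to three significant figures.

Each source contributes Iᵢ·(dᵢ/rᵢ)²; contributions add.
A: 6.45 × (0.506/2.10)² = 0.3745 μSv/h
B: 272 × (2.30/23.1)² = 2.697 μSv/h
Total = 0.3745 + 2.697 = 3.071 μSv/h.

3.07 μSv/h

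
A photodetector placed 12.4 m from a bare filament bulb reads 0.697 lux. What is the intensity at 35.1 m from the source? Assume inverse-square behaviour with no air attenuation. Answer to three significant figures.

0.0870 lux

Using I₁d₁² = I₂d₂², scaling from 12.4 m to 35.1 m:
0.697 × (12.4/35.1)² = 0.697 × 0.1248 = 0.08699 lux.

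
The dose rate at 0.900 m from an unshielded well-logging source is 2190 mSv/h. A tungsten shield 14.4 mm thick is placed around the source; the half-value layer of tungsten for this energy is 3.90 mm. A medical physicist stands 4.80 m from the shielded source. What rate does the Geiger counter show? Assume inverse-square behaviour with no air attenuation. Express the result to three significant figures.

Distance alone: 2190 × (0.900/4.80)² = 2190 × 0.03516 = 77.00 mSv/h.
Shield: 14.4/3.90 = 3.692 half-value layers → attenuation 2^(−3.692) = 0.07737.
Combined: 77.00 × 0.07737 = 5.957 mSv/h.

5.96 mSv/h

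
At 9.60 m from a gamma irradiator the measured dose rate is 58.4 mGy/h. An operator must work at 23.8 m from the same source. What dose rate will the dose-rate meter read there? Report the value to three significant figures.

9.50 mGy/h

Since intensity falls as 1/r², scaling from 9.60 m to 23.8 m:
58.4 × (9.60/23.8)² = 58.4 × 0.1627 = 9.502 mGy/h.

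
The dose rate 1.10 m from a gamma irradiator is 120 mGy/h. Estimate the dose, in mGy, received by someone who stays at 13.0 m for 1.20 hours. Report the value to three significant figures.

1.03 mGy

Intensity scales as (d₁/d₂)², so rate at 13.0 m:
(1.10/13.0)² = 0.007160, so 120 × 0.007160 = 0.8592 mGy/h.
Dose = rate × time = 0.8592 mGy/h × 1.200 h = 1.031 mGy.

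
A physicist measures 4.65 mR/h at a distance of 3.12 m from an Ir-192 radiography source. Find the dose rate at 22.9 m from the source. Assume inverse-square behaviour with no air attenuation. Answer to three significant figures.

0.0863 mR/h

By the inverse-square law, the rate at 22.9 m is
(3.12/22.9)² = 0.01856, so 4.65 × 0.01856 = 0.08630 mR/h.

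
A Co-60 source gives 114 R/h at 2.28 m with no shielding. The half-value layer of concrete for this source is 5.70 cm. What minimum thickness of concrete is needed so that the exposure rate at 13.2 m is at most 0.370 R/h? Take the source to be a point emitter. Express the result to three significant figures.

18.2 cm

At 13.2 m, distance alone gives 114 × (2.28/13.2)² = 114 × 0.02983 = 3.401 R/h.
Further attenuation needed: 3.401/0.370 = 9.192.
n = log₂(9.192) = 3.200 half-value layers.
Thickness = 3.200 × 5.70 cm = 18.24 cm.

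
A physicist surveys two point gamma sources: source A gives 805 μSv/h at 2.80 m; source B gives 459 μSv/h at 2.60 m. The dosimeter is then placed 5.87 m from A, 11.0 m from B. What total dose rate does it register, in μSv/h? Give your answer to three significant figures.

209 μSv/h

Each source contributes Iᵢ·(dᵢ/rᵢ)²; contributions add.
A: 805 × (2.80/5.87)² = 183.2 μSv/h
B: 459 × (2.60/11.0)² = 25.64 μSv/h
Total = 183.2 + 25.64 = 208.8 μSv/h.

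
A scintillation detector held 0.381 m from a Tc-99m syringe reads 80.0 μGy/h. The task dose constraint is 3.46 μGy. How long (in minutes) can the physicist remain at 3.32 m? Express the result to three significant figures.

Applying the 1/r² law, rate at 3.32 m:
(0.381/3.32)² = 0.01317, so 80.0 × 0.01317 = 1.054 μGy/h.
Stay time = 3.46 μGy ÷ 1.054 μGy/h = 3.283 h = 197.0 min.

197 min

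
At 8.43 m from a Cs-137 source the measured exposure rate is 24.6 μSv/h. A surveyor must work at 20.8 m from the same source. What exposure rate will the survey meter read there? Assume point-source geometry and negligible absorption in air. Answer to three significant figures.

4.04 μSv/h

Since intensity falls as 1/r², scaling from 8.43 m to 20.8 m:
(8.43/20.8)² = 0.1643, so 24.6 × 0.1643 = 4.042 μSv/h.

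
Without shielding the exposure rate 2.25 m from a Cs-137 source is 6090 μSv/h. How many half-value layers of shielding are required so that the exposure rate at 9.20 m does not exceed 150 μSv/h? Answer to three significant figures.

1.28 half-value layers

At 9.20 m, distance alone gives (2.25/9.20)² = 0.05981, so 6090 × 0.05981 = 364.2 μSv/h.
Further attenuation needed: 364.2/150 = 2.428.
n = log₂(2.428) = 1.280 half-value layers.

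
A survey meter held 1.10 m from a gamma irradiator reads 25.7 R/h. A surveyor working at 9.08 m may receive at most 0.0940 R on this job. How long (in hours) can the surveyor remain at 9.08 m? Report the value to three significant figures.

0.249 h

Using I₁d₁² = I₂d₂², rate at 9.08 m:
25.7 × (1.10/9.08)² = 25.7 × 0.01468 = 0.3773 R/h.
Stay time = 0.0940 R ÷ 0.3773 R/h = 0.2491 h.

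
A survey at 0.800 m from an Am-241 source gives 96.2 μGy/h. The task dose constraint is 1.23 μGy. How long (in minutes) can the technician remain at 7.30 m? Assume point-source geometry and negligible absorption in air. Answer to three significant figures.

63.9 min

Applying the 1/r² law, rate at 7.30 m:
96.2 × (0.800/7.30)² = 96.2 × 0.01201 = 1.155 μGy/h.
Stay time = 1.23 μGy ÷ 1.155 μGy/h = 1.065 h = 63.90 min.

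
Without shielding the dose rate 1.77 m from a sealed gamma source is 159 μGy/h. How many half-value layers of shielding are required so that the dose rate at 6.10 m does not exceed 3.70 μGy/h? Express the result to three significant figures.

1.86 half-value layers

At 6.10 m, distance alone gives 159 × (1.77/6.10)² = 159 × 0.08420 = 13.39 μGy/h.
Further attenuation needed: 13.39/3.70 = 3.619.
n = log₂(3.619) = 1.856 half-value layers.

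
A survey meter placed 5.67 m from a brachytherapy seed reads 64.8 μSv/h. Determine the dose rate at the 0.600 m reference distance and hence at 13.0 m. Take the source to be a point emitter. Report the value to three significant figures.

5790 μSv/h; 12.3 μSv/h

Using I₁d₁² = I₂d₂²,
At 0.600 m: (5.67/0.600)² = 89.30, so 64.8 × 89.30 = 5787 μSv/h
At 13.0 m: 5787 × (0.600/13.0)² = 5787 × 0.002130 = 12.33 μSv/h.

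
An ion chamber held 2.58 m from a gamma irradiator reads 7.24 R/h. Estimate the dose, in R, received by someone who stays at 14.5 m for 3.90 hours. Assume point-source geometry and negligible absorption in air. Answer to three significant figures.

0.894 R

Since intensity falls as 1/r², rate at 14.5 m:
(2.58/14.5)² = 0.03166, so 7.24 × 0.03166 = 0.2292 R/h.
Dose = rate × time = 0.2292 R/h × 3.900 h = 0.8939 R.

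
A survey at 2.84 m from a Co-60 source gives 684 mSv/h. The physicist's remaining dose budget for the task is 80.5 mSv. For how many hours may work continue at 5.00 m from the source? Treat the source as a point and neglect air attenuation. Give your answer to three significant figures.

Using I₁d₁² = I₂d₂², rate at 5.00 m:
684 × (2.84/5.00)² = 684 × 0.3226 = 220.7 mSv/h.
Stay time = 80.5 mSv ÷ 220.7 mSv/h = 0.3647 h.

0.365 h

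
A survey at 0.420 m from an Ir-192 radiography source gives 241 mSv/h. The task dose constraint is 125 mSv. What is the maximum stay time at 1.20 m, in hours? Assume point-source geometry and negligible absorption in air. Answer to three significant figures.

Applying the 1/r² law, rate at 1.20 m:
(0.420/1.20)² = 0.1225, so 241 × 0.1225 = 29.52 mSv/h.
Stay time = 125 mSv ÷ 29.52 mSv/h = 4.234 h.

4.23 h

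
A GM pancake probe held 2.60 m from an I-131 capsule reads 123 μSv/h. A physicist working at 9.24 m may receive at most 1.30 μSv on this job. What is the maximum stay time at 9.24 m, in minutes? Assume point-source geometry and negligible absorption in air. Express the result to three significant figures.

8.01 min

Using I₁d₁² = I₂d₂², rate at 9.24 m:
(2.60/9.24)² = 0.07918, so 123 × 0.07918 = 9.739 μSv/h.
Stay time = 1.30 μSv ÷ 9.739 μSv/h = 0.1335 h = 8.010 min.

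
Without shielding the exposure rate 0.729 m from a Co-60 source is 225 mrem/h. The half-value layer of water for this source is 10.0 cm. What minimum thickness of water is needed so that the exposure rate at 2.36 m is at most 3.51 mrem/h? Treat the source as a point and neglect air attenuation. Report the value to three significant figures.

26.1 cm

At 2.36 m, distance alone gives 225 × (0.729/2.36)² = 225 × 0.09542 = 21.47 mrem/h.
Further attenuation needed: 21.47/3.51 = 6.117.
n = log₂(6.117) = 2.613 half-value layers.
Thickness = 2.613 × 10.0 cm = 26.13 cm.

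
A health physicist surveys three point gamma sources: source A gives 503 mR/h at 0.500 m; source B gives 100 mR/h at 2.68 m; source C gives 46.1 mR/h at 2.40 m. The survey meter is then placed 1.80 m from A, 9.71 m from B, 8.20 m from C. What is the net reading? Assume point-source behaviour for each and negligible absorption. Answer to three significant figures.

50.4 mR/h

By superposition, sum each source's inverse-square contribution:
A: 503 × (0.500/1.80)² = 38.81 mR/h
B: 100 × (2.68/9.71)² = 7.618 mR/h
C: 46.1 × (2.40/8.20)² = 3.949 mR/h
Total = 38.81 + 7.618 + 3.949 = 50.38 mR/h.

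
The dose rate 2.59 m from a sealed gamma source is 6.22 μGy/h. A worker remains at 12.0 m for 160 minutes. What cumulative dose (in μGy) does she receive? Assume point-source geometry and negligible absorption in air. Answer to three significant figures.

0.773 μGy

Since intensity falls as 1/r², rate at 12.0 m:
6.22 × (2.59/12.0)² = 6.22 × 0.04658 = 0.2897 μGy/h.
Dose = rate × time = 0.2897 μGy/h × 2.667 h = 0.7726 μGy.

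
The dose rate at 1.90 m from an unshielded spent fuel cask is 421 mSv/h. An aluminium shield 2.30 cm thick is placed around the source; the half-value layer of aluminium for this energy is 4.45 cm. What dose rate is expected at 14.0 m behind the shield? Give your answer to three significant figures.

Distance alone: (1.90/14.0)² = 0.01842, so 421 × 0.01842 = 7.755 mSv/h.
Shield: 2.30/4.45 = 0.5169 half-value layers → attenuation 2^(−0.5169) = 0.6989.
Combined: 7.755 × 0.6989 = 5.420 mSv/h.

5.42 mSv/h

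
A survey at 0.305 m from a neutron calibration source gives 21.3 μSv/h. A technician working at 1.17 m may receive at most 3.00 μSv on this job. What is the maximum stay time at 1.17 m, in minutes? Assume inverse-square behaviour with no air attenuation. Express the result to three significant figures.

124 min

Since intensity falls as 1/r², rate at 1.17 m:
21.3 × (0.305/1.17)² = 21.3 × 0.06796 = 1.448 μSv/h.
Stay time = 3.00 μSv ÷ 1.448 μSv/h = 2.072 h = 124.3 min.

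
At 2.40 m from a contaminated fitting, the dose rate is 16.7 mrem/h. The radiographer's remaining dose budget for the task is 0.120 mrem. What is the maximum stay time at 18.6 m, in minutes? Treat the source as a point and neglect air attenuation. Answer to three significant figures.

25.9 min

By the inverse-square law, rate at 18.6 m:
(2.40/18.6)² = 0.01665, so 16.7 × 0.01665 = 0.2781 mrem/h.
Stay time = 0.120 mrem ÷ 0.2781 mrem/h = 0.4315 h = 25.89 min.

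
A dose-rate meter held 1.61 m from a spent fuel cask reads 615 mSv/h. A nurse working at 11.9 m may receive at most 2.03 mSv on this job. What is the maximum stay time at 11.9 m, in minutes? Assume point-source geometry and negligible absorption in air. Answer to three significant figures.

10.8 min

Since intensity falls as 1/r², rate at 11.9 m:
615 × (1.61/11.9)² = 615 × 0.01830 = 11.25 mSv/h.
Stay time = 2.03 mSv ÷ 11.25 mSv/h = 0.1804 h = 10.82 min.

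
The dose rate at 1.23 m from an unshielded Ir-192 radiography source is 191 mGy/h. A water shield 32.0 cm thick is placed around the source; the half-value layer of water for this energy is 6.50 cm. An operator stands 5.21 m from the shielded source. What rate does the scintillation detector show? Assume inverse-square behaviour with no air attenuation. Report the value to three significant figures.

Distance alone: 191 × (1.23/5.21)² = 191 × 0.05574 = 10.65 mGy/h.
Shield: 32.0/6.50 = 4.923 half-value layers → attenuation 2^(−4.923) = 0.03296.
Combined: 10.65 × 0.03296 = 0.3510 mGy/h.

0.351 mGy/h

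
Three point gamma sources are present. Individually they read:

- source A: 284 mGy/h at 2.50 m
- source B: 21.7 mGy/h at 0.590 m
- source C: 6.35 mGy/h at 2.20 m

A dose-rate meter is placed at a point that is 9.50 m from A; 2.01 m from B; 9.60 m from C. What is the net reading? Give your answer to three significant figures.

By superposition, sum each source's inverse-square contribution:
A: 284 × (2.50/9.50)² = 19.67 mGy/h
B: 21.7 × (0.590/2.01)² = 1.870 mGy/h
C: 6.35 × (2.20/9.60)² = 0.3335 mGy/h
Total = 19.67 + 1.870 + 0.3335 = 21.87 mGy/h.

21.9 mGy/h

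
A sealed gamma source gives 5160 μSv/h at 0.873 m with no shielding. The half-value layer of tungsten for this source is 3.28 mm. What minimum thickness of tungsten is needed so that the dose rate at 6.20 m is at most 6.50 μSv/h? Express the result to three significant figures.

At 6.20 m, distance alone gives (0.873/6.20)² = 0.01983, so 5160 × 0.01983 = 102.3 μSv/h.
Further attenuation needed: 102.3/6.50 = 15.74.
n = log₂(15.74) = 3.976 half-value layers.
Thickness = 3.976 × 3.28 mm = 13.04 mm.

13.0 mm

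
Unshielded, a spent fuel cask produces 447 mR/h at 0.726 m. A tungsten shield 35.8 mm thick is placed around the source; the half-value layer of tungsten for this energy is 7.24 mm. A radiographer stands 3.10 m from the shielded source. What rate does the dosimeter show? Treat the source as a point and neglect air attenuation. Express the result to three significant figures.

Distance alone: 447 × (0.726/3.10)² = 447 × 0.05485 = 24.52 mR/h.
Shield: 35.8/7.24 = 4.945 half-value layers → attenuation 2^(−4.945) = 0.03246.
Combined: 24.52 × 0.03246 = 0.7959 mR/h.

0.796 mR/h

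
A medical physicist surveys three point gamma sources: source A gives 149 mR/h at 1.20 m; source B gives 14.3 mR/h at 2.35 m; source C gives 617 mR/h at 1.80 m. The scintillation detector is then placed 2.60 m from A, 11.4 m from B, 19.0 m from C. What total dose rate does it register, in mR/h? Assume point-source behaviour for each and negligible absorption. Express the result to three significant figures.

By superposition, sum each source's inverse-square contribution:
A: 149 × (1.20/2.60)² = 31.74 mR/h
B: 14.3 × (2.35/11.4)² = 0.6077 mR/h
C: 617 × (1.80/19.0)² = 5.538 mR/h
Total = 31.74 + 0.6077 + 5.538 = 37.89 mR/h.

37.9 mR/h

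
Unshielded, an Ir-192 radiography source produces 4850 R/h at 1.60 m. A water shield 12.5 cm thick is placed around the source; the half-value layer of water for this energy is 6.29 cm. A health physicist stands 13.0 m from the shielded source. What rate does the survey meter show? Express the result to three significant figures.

Distance alone: 4850 × (1.60/13.0)² = 4850 × 0.01515 = 73.48 R/h.
Shield: 12.5/6.29 = 1.987 half-value layers → attenuation 2^(−1.987) = 0.2523.
Combined: 73.48 × 0.2523 = 18.54 R/h.

18.5 R/h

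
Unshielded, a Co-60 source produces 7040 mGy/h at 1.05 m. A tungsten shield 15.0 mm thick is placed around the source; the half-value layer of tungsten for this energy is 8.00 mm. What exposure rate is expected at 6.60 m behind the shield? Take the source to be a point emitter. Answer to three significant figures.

Distance alone: 7040 × (1.05/6.60)² = 7040 × 0.02531 = 178.2 mGy/h.
Shield: 15.0/8.00 = 1.875 half-value layers → attenuation 2^(−1.875) = 0.2726.
Combined: 178.2 × 0.2726 = 48.58 mGy/h.

48.6 mGy/h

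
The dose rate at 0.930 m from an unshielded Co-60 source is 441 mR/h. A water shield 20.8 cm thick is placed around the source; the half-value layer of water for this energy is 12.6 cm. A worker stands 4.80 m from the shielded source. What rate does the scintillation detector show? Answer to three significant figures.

5.27 mR/h

Distance alone: (0.930/4.80)² = 0.03754, so 441 × 0.03754 = 16.56 mR/h.
Shield: 20.8/12.6 = 1.651 half-value layers → attenuation 2^(−1.651) = 0.3184.
Combined: 16.56 × 0.3184 = 5.273 mR/h.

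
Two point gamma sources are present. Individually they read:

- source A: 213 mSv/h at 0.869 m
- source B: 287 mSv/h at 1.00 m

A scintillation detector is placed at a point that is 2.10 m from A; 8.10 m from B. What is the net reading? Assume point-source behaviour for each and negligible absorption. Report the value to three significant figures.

By superposition, sum each source's inverse-square contribution:
A: 213 × (0.869/2.10)² = 36.47 mSv/h
B: 287 × (1.00/8.10)² = 4.374 mSv/h
Total = 36.47 + 4.374 = 40.84 mSv/h.

40.8 mSv/h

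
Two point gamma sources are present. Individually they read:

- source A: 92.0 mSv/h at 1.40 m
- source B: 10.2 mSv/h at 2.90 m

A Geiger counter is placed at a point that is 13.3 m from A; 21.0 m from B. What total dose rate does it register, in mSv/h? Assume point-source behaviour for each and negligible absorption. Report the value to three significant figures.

Each source contributes Iᵢ·(dᵢ/rᵢ)²; contributions add.
A: 92.0 × (1.40/13.3)² = 1.019 mSv/h
B: 10.2 × (2.90/21.0)² = 0.1945 mSv/h
Total = 1.019 + 0.1945 = 1.213 mSv/h.

1.21 mSv/h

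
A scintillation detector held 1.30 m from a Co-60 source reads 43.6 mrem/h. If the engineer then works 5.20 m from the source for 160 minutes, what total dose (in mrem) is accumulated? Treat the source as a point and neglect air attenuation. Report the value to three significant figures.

Since intensity falls as 1/r², rate at 5.20 m:
43.6 × (1.30/5.20)² = 43.6 × 0.06250 = 2.725 mrem/h.
Dose = rate × time = 2.725 mrem/h × 2.667 h = 7.268 mrem.

7.27 mrem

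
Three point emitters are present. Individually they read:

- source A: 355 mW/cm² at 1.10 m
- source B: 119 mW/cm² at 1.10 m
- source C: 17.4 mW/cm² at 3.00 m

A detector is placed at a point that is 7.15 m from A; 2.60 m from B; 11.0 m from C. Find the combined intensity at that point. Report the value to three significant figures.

31.0 mW/cm²

Each source contributes Iᵢ·(dᵢ/rᵢ)²; contributions add.
A: 355 × (1.10/7.15)² = 8.402 mW/cm²
B: 119 × (1.10/2.60)² = 21.30 mW/cm²
C: 17.4 × (3.00/11.0)² = 1.294 mW/cm²
Total = 8.402 + 21.30 + 1.294 = 31.00 mW/cm².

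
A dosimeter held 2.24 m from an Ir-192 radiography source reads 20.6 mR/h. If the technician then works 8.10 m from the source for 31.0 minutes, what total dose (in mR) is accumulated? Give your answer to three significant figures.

0.814 mR

Applying the 1/r² law, rate at 8.10 m:
20.6 × (2.24/8.10)² = 20.6 × 0.07648 = 1.575 mR/h.
Dose = rate × time = 1.575 mR/h × 0.5167 h = 0.8138 mR.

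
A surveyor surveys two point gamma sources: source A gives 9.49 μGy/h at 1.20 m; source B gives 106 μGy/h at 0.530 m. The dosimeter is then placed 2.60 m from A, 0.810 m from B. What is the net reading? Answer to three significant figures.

47.4 μGy/h

By superposition, sum each source's inverse-square contribution:
A: 9.49 × (1.20/2.60)² = 2.022 μGy/h
B: 106 × (0.530/0.810)² = 45.38 μGy/h
Total = 2.022 + 45.38 = 47.40 μGy/h.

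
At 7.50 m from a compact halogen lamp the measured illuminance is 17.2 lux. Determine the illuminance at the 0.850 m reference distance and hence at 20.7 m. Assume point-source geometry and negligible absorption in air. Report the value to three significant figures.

Using I₁d₁² = I₂d₂²,
At 0.850 m: 17.2 × (7.50/0.850)² = 17.2 × 77.85 = 1339 lux
At 20.7 m: 1339 × (0.850/20.7)² = 1339 × 0.001686 = 2.258 lux.

1340 lux; 2.26 lux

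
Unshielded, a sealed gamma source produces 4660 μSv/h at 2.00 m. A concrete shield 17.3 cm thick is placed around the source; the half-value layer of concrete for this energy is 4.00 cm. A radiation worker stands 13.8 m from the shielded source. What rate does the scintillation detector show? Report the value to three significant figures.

Distance alone: (2.00/13.8)² = 0.02100, so 4660 × 0.02100 = 97.86 μSv/h.
Shield: 17.3/4.00 = 4.325 half-value layers → attenuation 2^(−4.325) = 0.04989.
Combined: 97.86 × 0.04989 = 4.882 μSv/h.

4.88 μSv/h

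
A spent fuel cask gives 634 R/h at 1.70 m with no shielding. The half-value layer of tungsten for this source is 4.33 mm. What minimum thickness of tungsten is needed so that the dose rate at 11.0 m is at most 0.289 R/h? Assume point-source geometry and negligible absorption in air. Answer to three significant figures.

24.7 mm

At 11.0 m, distance alone gives (1.70/11.0)² = 0.02388, so 634 × 0.02388 = 15.14 R/h.
Further attenuation needed: 15.14/0.289 = 52.39.
n = log₂(52.39) = 5.711 half-value layers.
Thickness = 5.711 × 4.33 mm = 24.73 mm.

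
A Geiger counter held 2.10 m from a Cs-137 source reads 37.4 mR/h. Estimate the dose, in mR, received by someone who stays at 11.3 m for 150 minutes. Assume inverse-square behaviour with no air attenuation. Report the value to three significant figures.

3.23 mR

Using I₁d₁² = I₂d₂², rate at 11.3 m:
(2.10/11.3)² = 0.03454, so 37.4 × 0.03454 = 1.292 mR/h.
Dose = rate × time = 1.292 mR/h × 2.500 h = 3.230 mR.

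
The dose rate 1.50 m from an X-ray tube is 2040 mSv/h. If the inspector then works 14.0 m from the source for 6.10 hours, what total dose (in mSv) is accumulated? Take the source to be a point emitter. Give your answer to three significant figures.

By the inverse-square law, rate at 14.0 m:
(1.50/14.0)² = 0.01148, so 2040 × 0.01148 = 23.42 mSv/h.
Dose = rate × time = 23.42 mSv/h × 6.100 h = 142.9 mSv.

143 mSv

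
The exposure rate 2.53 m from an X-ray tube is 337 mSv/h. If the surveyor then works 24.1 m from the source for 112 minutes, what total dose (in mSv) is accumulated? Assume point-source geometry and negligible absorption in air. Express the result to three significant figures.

Since intensity falls as 1/r², rate at 24.1 m:
(2.53/24.1)² = 0.01102, so 337 × 0.01102 = 3.714 mSv/h.
Dose = rate × time = 3.714 mSv/h × 1.867 h = 6.934 mSv.

6.93 mSv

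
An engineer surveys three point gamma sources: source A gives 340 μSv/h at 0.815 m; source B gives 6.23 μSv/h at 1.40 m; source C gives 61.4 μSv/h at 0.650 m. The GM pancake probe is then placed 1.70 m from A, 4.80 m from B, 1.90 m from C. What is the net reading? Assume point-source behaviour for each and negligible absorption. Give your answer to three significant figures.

85.9 μSv/h

By superposition, sum each source's inverse-square contribution:
A: 340 × (0.815/1.70)² = 78.14 μSv/h
B: 6.23 × (1.40/4.80)² = 0.5300 μSv/h
C: 61.4 × (0.650/1.90)² = 7.186 μSv/h
Total = 78.14 + 0.5300 + 7.186 = 85.86 μSv/h.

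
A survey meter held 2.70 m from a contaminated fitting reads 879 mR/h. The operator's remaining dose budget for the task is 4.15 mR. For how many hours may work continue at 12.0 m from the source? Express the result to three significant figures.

0.0933 h

By the inverse-square law, rate at 12.0 m:
(2.70/12.0)² = 0.05063, so 879 × 0.05063 = 44.50 mR/h.
Stay time = 4.15 mR ÷ 44.50 mR/h = 0.09326 h.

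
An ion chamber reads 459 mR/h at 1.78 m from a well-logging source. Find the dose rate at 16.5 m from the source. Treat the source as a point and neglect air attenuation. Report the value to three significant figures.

Applying the 1/r² law, the rate at 16.5 m is
(1.78/16.5)² = 0.01164, so 459 × 0.01164 = 5.343 mR/h.

5.34 mR/h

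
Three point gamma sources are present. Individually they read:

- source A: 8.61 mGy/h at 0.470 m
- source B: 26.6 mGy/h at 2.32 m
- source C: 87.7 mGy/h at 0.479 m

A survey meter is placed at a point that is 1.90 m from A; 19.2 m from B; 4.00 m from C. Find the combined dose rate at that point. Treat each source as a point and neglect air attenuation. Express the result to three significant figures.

2.17 mGy/h

Each source contributes Iᵢ·(dᵢ/rᵢ)²; contributions add.
A: 8.61 × (0.470/1.90)² = 0.5269 mGy/h
B: 26.6 × (2.32/19.2)² = 0.3884 mGy/h
C: 87.7 × (0.479/4.00)² = 1.258 mGy/h
Total = 0.5269 + 0.3884 + 1.258 = 2.173 mGy/h.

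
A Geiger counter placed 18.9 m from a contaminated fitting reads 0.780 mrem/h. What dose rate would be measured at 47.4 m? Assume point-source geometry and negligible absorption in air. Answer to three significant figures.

0.124 mrem/h

Using I₁d₁² = I₂d₂², scaling from 18.9 m to 47.4 m:
(18.9/47.4)² = 0.1590, so 0.780 × 0.1590 = 0.1240 mrem/h.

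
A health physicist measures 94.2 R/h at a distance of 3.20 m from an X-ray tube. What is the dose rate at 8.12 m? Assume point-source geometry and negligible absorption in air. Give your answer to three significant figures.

Intensity scales as (d₁/d₂)², so the rate at 8.12 m is
(3.20/8.12)² = 0.1553, so 94.2 × 0.1553 = 14.63 R/h.

14.6 R/h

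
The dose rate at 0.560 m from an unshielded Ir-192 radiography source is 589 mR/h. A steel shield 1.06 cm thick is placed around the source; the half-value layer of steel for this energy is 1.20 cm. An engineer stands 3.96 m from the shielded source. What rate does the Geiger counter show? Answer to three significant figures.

6.39 mR/h

Distance alone: 589 × (0.560/3.96)² = 589 × 0.02000 = 11.78 mR/h.
Shield: 1.06/1.20 = 0.8833 half-value layers → attenuation 2^(−0.8833) = 0.5421.
Combined: 11.78 × 0.5421 = 6.386 mR/h.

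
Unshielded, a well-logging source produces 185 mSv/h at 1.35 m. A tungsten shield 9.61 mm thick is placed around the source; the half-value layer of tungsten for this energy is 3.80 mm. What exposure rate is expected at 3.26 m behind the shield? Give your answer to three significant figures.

5.50 mSv/h

Distance alone: (1.35/3.26)² = 0.1715, so 185 × 0.1715 = 31.73 mSv/h.
Shield: 9.61/3.80 = 2.529 half-value layers → attenuation 2^(−2.529) = 0.1733.
Combined: 31.73 × 0.1733 = 5.499 mSv/h.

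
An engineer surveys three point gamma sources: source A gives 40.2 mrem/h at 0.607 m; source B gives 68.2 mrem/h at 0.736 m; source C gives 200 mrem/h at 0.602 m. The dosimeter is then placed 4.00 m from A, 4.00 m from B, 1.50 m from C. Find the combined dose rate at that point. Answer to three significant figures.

35.4 mrem/h

By superposition, sum each source's inverse-square contribution:
A: 40.2 × (0.607/4.00)² = 0.9257 mrem/h
B: 68.2 × (0.736/4.00)² = 2.309 mrem/h
C: 200 × (0.602/1.50)² = 32.21 mrem/h
Total = 0.9257 + 2.309 + 32.21 = 35.44 mrem/h.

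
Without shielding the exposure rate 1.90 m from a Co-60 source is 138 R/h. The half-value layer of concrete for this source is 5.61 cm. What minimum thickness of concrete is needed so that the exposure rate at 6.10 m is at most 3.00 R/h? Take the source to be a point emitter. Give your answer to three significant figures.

At 6.10 m, distance alone gives (1.90/6.10)² = 0.09702, so 138 × 0.09702 = 13.39 R/h.
Further attenuation needed: 13.39/3.00 = 4.463.
n = log₂(4.463) = 2.158 half-value layers.
Thickness = 2.158 × 5.61 cm = 12.11 cm.

12.1 cm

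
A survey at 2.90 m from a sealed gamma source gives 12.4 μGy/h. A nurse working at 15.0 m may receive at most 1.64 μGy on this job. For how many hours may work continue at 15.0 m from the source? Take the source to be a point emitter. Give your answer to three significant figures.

Applying the 1/r² law, rate at 15.0 m:
12.4 × (2.90/15.0)² = 12.4 × 0.03738 = 0.4635 μGy/h.
Stay time = 1.64 μGy ÷ 0.4635 μGy/h = 3.538 h.

3.54 h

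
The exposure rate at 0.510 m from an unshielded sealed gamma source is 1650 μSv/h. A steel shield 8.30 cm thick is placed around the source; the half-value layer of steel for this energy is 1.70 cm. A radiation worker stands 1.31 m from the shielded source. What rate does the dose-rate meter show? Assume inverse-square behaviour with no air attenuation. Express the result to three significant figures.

Distance alone: (0.510/1.31)² = 0.1516, so 1650 × 0.1516 = 250.1 μSv/h.
Shield: 8.30/1.70 = 4.882 half-value layers → attenuation 2^(−4.882) = 0.03391.
Combined: 250.1 × 0.03391 = 8.481 μSv/h.

8.48 μSv/h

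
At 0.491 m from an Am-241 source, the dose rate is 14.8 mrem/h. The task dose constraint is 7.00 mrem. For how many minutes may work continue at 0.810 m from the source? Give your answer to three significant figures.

Intensity scales as (d₁/d₂)², so rate at 0.810 m:
14.8 × (0.491/0.810)² = 14.8 × 0.3674 = 5.438 mrem/h.
Stay time = 7.00 mrem ÷ 5.438 mrem/h = 1.287 h = 77.22 min.

77.2 min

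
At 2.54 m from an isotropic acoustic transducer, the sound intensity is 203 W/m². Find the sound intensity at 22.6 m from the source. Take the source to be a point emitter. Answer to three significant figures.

2.56 W/m²

Intensity scales as (d₁/d₂)², so the rate at 22.6 m is
203 × (2.54/22.6)² = 203 × 0.01263 = 2.564 W/m².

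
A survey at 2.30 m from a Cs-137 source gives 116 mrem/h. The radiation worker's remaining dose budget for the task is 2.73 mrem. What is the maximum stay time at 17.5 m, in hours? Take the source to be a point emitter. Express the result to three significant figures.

Intensity scales as (d₁/d₂)², so rate at 17.5 m:
(2.30/17.5)² = 0.01727, so 116 × 0.01727 = 2.003 mrem/h.
Stay time = 2.73 mrem ÷ 2.003 mrem/h = 1.363 h.

1.36 h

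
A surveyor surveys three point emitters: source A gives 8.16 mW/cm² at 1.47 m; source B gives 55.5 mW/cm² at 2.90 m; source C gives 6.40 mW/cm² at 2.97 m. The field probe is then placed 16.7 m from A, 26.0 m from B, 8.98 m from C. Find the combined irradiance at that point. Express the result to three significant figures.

Each source contributes Iᵢ·(dᵢ/rᵢ)²; contributions add.
A: 8.16 × (1.47/16.7)² = 0.06323 mW/cm²
B: 55.5 × (2.90/26.0)² = 0.6905 mW/cm²
C: 6.40 × (2.97/8.98)² = 0.7001 mW/cm²
Total = 0.06323 + 0.6905 + 0.7001 = 1.454 mW/cm².

1.45 mW/cm²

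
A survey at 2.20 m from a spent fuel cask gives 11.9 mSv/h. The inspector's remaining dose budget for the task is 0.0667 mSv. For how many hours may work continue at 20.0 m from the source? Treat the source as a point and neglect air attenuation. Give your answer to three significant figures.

By the inverse-square law, rate at 20.0 m:
(2.20/20.0)² = 0.01210, so 11.9 × 0.01210 = 0.1440 mSv/h.
Stay time = 0.0667 mSv ÷ 0.1440 mSv/h = 0.4632 h.

0.463 h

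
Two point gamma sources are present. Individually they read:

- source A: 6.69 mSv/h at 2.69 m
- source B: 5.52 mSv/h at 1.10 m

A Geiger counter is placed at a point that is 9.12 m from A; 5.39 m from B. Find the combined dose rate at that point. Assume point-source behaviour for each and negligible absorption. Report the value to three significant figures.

By superposition, sum each source's inverse-square contribution:
A: 6.69 × (2.69/9.12)² = 0.5820 mSv/h
B: 5.52 × (1.10/5.39)² = 0.2299 mSv/h
Total = 0.5820 + 0.2299 = 0.8119 mSv/h.

0.812 mSv/h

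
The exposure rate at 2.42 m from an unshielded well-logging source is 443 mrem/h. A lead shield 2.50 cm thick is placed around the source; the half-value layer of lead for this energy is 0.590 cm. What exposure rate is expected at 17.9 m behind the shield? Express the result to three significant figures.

0.429 mrem/h

Distance alone: 443 × (2.42/17.9)² = 443 × 0.01828 = 8.098 mrem/h.
Shield: 2.50/0.590 = 4.237 half-value layers → attenuation 2^(−4.237) = 0.05303.
Combined: 8.098 × 0.05303 = 0.4294 mrem/h.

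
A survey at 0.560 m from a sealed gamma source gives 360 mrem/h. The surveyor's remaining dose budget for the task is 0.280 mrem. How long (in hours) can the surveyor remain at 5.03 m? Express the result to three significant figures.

By the inverse-square law, rate at 5.03 m:
(0.560/5.03)² = 0.01239, so 360 × 0.01239 = 4.460 mrem/h.
Stay time = 0.280 mrem ÷ 4.460 mrem/h = 0.06278 h.

0.0628 h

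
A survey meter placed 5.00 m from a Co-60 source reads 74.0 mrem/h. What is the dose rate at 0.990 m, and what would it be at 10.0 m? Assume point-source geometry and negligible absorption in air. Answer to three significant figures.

Using I₁d₁² = I₂d₂²,
At 0.990 m: 74.0 × (5.00/0.990)² = 74.0 × 25.51 = 1888 mrem/h
At 10.0 m: (0.990/10.0)² = 0.009801, so 1888 × 0.009801 = 18.50 mrem/h.

1890 mrem/h; 18.5 mrem/h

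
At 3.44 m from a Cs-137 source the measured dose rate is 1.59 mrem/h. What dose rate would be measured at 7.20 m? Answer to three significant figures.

Applying the 1/r² law, scaling from 3.44 m to 7.20 m:
(3.44/7.20)² = 0.2283, so 1.59 × 0.2283 = 0.3630 mrem/h.

0.363 mrem/h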